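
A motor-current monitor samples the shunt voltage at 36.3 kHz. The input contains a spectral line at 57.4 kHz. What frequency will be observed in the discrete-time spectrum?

15.2 kHz

57.4 kHz mod fs = 21.1 kHz.
21.1 kHz > fs/2 = 18.15 kHz, folds to fs − 21.1 kHz = 15.2 kHz.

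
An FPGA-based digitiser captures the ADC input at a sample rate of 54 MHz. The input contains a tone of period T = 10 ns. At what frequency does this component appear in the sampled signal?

T = 10 ns → f = 1/T = 100 MHz.
100 MHz mod fs = 46 MHz.
46 MHz > fs/2 = 27 MHz, folds to fs − 46 MHz = 8 MHz.

8 MHz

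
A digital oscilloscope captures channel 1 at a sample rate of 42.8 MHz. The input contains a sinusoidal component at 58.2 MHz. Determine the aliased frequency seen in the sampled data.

58.2 MHz mod fs = 15.4 MHz.
15.4 MHz ≤ fs/2 = 21.4 MHz, appears at 15.4 MHz.

15.4 MHz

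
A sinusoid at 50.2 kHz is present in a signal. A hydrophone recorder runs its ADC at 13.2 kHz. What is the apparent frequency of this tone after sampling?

2.6 kHz

50.2 kHz mod fs = 10.6 kHz.
10.6 kHz > fs/2 = 6.6 kHz, folds to fs − 10.6 kHz = 2.6 kHz.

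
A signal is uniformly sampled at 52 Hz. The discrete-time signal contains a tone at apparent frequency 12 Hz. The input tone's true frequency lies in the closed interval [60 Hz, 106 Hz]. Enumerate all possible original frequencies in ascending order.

64 Hz, 92 Hz

Frequencies that alias to 12 Hz are k·fs ± 12 Hz for integer k ≥ 0.
k=0: 12 Hz.
k=1: 40 Hz, 64 Hz.
k=2: 92 Hz, 116 Hz.
k=3: 144 Hz, 168 Hz.
Within [60 Hz, 106 Hz]: 64 Hz, 92 Hz.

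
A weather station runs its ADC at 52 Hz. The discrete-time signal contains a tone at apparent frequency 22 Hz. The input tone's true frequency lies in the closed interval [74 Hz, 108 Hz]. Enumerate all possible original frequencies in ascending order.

Frequencies that alias to 22 Hz are k·fs ± 22 Hz for integer k ≥ 0.
k=0: 22 Hz.
k=1: 30 Hz, 74 Hz.
k=2: 82 Hz, 126 Hz.
k=3: 134 Hz, 178 Hz.
Within [74 Hz, 108 Hz]: 74 Hz, 82 Hz.

74 Hz, 82 Hz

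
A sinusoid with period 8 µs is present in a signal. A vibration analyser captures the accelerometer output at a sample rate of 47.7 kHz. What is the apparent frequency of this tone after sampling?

18.1 kHz

T = 8 µs → f = 1/T = 125 kHz.
125 kHz mod fs = 29.6 kHz.
29.6 kHz > fs/2 = 23.85 kHz, folds to fs − 29.6 kHz = 18.1 kHz.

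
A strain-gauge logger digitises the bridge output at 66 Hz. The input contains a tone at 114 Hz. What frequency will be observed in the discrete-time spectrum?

114 Hz mod fs = 48 Hz.
48 Hz > fs/2 = 33 Hz, folds to fs − 48 Hz = 18 Hz.

18 Hz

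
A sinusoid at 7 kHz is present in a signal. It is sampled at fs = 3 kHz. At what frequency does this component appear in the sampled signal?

7 kHz mod fs = 1 kHz.
1 kHz ≤ fs/2 = 1.5 kHz, appears at 1 kHz.

1 kHz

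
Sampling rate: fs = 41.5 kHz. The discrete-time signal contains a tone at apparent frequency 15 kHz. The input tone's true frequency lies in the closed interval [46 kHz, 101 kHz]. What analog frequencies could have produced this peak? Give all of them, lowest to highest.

Frequencies that alias to 15 kHz are k·fs ± 15 kHz for integer k ≥ 0.
k=0: 15 kHz.
k=1: 26.5 kHz, 56.5 kHz.
k=2: 68 kHz, 98 kHz.
k=3: 109.5 kHz, 139.5 kHz.
Within [46 kHz, 101 kHz]: 56.5 kHz, 68 kHz, 98 kHz.

56.5 kHz, 68 kHz, 98 kHz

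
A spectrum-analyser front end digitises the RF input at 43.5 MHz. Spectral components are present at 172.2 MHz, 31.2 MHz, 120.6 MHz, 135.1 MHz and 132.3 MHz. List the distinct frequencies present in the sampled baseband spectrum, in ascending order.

1.8 MHz, 4.6 MHz, 9.9 MHz, 12.3 MHz

fs/2 = 21.75 MHz.
172.2 MHz mod fs = 41.7 MHz.
41.7 MHz > fs/2 = 21.75 MHz, folds to fs − 41.7 MHz = 1.8 MHz.
31.2 MHz > fs/2 = 21.75 MHz, folds to fs − 31.2 MHz = 12.3 MHz.
120.6 MHz mod fs = 33.6 MHz.
33.6 MHz > fs/2 = 21.75 MHz, folds to fs − 33.6 MHz = 9.9 MHz.
135.1 MHz mod fs = 4.6 MHz.
4.6 MHz ≤ fs/2 = 21.75 MHz, appears at 4.6 MHz.
132.3 MHz mod fs = 1.8 MHz.
1.8 MHz ≤ fs/2 = 21.75 MHz, appears at 1.8 MHz.
Distinct values: {1.8 MHz, 4.6 MHz, 9.9 MHz, 12.3 MHz}.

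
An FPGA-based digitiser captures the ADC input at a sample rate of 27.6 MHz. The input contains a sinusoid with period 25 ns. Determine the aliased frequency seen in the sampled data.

T = 25 ns → f = 1/T = 40 MHz.
40 MHz mod fs = 12.4 MHz.
12.4 MHz ≤ fs/2 = 13.8 MHz, appears at 12.4 MHz.

12.4 MHz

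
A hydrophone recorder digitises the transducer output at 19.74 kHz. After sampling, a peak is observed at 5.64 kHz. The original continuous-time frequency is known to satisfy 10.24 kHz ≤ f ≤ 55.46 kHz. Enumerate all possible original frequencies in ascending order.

Frequencies that alias to 5.64 kHz are k·fs ± 5.64 kHz for integer k ≥ 0.
k=0: 5.64 kHz.
k=1: 14.1 kHz, 25.38 kHz.
k=2: 33.84 kHz, 45.12 kHz.
k=3: 53.58 kHz, 64.86 kHz.
k=4: 73.32 kHz, 84.6 kHz.
Within [10.24 kHz, 55.46 kHz]: 14.1 kHz, 25.38 kHz, 33.84 kHz, 45.12 kHz, 53.58 kHz.

14.1 kHz, 25.38 kHz, 33.84 kHz, 45.12 kHz, 53.58 kHz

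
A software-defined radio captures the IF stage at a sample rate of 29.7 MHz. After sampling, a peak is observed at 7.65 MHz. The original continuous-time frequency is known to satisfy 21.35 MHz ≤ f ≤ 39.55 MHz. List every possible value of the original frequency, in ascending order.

22.05 MHz, 37.35 MHz

Frequencies that alias to 7.65 MHz are k·fs ± 7.65 MHz for integer k ≥ 0.
k=0: 7.65 MHz.
k=1: 22.05 MHz, 37.35 MHz.
k=2: 51.75 MHz, 67.05 MHz.
Within [21.35 MHz, 39.55 MHz]: 22.05 MHz, 37.35 MHz.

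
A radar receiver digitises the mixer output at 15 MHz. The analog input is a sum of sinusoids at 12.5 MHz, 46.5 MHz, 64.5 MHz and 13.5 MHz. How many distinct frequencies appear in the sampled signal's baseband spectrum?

fs/2 = 7.5 MHz.
12.5 MHz > fs/2 = 7.5 MHz, folds to fs − 12.5 MHz = 2.5 MHz.
46.5 MHz mod fs = 1.5 MHz.
1.5 MHz ≤ fs/2 = 7.5 MHz, appears at 1.5 MHz.
64.5 MHz mod fs = 4.5 MHz.
4.5 MHz ≤ fs/2 = 7.5 MHz, appears at 4.5 MHz.
13.5 MHz > fs/2 = 7.5 MHz, folds to fs − 13.5 MHz = 1.5 MHz.
Distinct values: {1.5 MHz, 2.5 MHz, 4.5 MHz} → 3.

3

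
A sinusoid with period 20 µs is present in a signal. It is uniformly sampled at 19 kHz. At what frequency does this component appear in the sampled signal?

7 kHz

T = 20 µs → f = 1/T = 50 kHz.
50 kHz mod fs = 12 kHz.
12 kHz > fs/2 = 9.5 kHz, folds to fs − 12 kHz = 7 kHz.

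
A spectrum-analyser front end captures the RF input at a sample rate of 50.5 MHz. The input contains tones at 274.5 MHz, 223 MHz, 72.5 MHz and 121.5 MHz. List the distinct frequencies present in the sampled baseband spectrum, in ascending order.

fs/2 = 25.25 MHz.
274.5 MHz mod fs = 22 MHz.
22 MHz ≤ fs/2 = 25.25 MHz, appears at 22 MHz.
223 MHz mod fs = 21 MHz.
21 MHz ≤ fs/2 = 25.25 MHz, appears at 21 MHz.
72.5 MHz mod fs = 22 MHz.
22 MHz ≤ fs/2 = 25.25 MHz, appears at 22 MHz.
121.5 MHz mod fs = 20.5 MHz.
20.5 MHz ≤ fs/2 = 25.25 MHz, appears at 20.5 MHz.
Distinct values: {20.5 MHz, 21 MHz, 22 MHz}.

20.5 MHz, 21 MHz, 22 MHz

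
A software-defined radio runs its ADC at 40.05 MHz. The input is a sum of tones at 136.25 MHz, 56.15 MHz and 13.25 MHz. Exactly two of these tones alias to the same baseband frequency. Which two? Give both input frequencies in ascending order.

56.15 MHz, 136.25 MHz

fs/2 = 20.025 MHz.
136.25 MHz mod fs = 16.1 MHz.
16.1 MHz ≤ fs/2 = 20.025 MHz, appears at 16.1 MHz.
56.15 MHz mod fs = 16.1 MHz.
16.1 MHz ≤ fs/2 = 20.025 MHz, appears at 16.1 MHz.
13.25 MHz ≤ fs/2 = 20.025 MHz, passes unchanged.
56.15 MHz and 136.25 MHz both map to 16.1 MHz.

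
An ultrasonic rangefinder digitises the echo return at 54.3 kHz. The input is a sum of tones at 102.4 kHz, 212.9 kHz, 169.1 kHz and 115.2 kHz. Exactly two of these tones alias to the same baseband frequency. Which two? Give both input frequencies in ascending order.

fs/2 = 27.15 kHz.
102.4 kHz mod fs = 48.1 kHz.
48.1 kHz > fs/2 = 27.15 kHz, folds to fs − 48.1 kHz = 6.2 kHz.
212.9 kHz mod fs = 50 kHz.
50 kHz > fs/2 = 27.15 kHz, folds to fs − 50 kHz = 4.3 kHz.
169.1 kHz mod fs = 6.2 kHz.
6.2 kHz ≤ fs/2 = 27.15 kHz, appears at 6.2 kHz.
115.2 kHz mod fs = 6.6 kHz.
6.6 kHz ≤ fs/2 = 27.15 kHz, appears at 6.6 kHz.
102.4 kHz and 169.1 kHz both map to 6.2 kHz.

102.4 kHz, 169.1 kHz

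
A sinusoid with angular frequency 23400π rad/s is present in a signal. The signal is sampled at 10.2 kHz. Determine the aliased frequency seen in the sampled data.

1.5 kHz

ω = 23400π rad/s → f = ω/(2π) = 11700 Hz = 11.7 kHz.
11.7 kHz mod fs = 1.5 kHz.
1.5 kHz ≤ fs/2 = 5.1 kHz, appears at 1.5 kHz.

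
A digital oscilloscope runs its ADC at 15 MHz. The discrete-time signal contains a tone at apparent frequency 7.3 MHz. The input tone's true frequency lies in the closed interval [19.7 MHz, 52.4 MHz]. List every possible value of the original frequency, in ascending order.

Frequencies that alias to 7.3 MHz are k·fs ± 7.3 MHz for integer k ≥ 0.
k=0: 7.3 MHz.
k=1: 7.7 MHz, 22.3 MHz.
k=2: 22.7 MHz, 37.3 MHz.
k=3: 37.7 MHz, 52.3 MHz.
k=4: 52.7 MHz, 67.3 MHz.
Within [19.7 MHz, 52.4 MHz]: 22.3 MHz, 22.7 MHz, 37.3 MHz, 37.7 MHz, 52.3 MHz.

22.3 MHz, 22.7 MHz, 37.3 MHz, 37.7 MHz, 52.3 MHz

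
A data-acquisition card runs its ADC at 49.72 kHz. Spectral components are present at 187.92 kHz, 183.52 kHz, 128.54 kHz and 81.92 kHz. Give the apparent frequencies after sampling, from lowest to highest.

fs/2 = 24.86 kHz.
187.92 kHz mod fs = 38.76 kHz.
38.76 kHz > fs/2 = 24.86 kHz, folds to fs − 38.76 kHz = 10.96 kHz.
183.52 kHz mod fs = 34.36 kHz.
34.36 kHz > fs/2 = 24.86 kHz, folds to fs − 34.36 kHz = 15.36 kHz.
128.54 kHz mod fs = 29.1 kHz.
29.1 kHz > fs/2 = 24.86 kHz, folds to fs − 29.1 kHz = 20.62 kHz.
81.92 kHz mod fs = 32.2 kHz.
32.2 kHz > fs/2 = 24.86 kHz, folds to fs − 32.2 kHz = 17.52 kHz.
Distinct values: {10.96 kHz, 15.36 kHz, 17.52 kHz, 20.62 kHz}.

10.96 kHz, 15.36 kHz, 17.52 kHz, 20.62 kHz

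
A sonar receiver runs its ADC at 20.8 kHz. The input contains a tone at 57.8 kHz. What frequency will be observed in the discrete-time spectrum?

4.6 kHz

57.8 kHz mod fs = 16.2 kHz.
16.2 kHz > fs/2 = 10.4 kHz, folds to fs − 16.2 kHz = 4.6 kHz.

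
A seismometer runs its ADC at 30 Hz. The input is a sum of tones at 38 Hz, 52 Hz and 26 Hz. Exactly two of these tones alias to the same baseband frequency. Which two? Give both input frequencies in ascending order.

38 Hz, 52 Hz

fs/2 = 15 Hz.
38 Hz mod fs = 8 Hz.
8 Hz ≤ fs/2 = 15 Hz, appears at 8 Hz.
52 Hz mod fs = 22 Hz.
22 Hz > fs/2 = 15 Hz, folds to fs − 22 Hz = 8 Hz.
26 Hz > fs/2 = 15 Hz, folds to fs − 26 Hz = 4 Hz.
38 Hz and 52 Hz both map to 8 Hz.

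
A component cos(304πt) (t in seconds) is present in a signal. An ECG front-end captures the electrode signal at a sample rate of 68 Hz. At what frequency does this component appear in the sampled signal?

16 Hz

ω = 304π rad/s → f = ω/(2π) = 152 Hz.
152 Hz mod fs = 16 Hz.
16 Hz ≤ fs/2 = 34 Hz, appears at 16 Hz.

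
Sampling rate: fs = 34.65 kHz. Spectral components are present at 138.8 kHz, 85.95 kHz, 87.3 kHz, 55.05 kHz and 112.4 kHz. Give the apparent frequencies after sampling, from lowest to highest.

fs/2 = 17.325 kHz.
138.8 kHz mod fs = 0.2 kHz.
0.2 kHz ≤ fs/2 = 17.325 kHz, appears at 0.2 kHz.
85.95 kHz mod fs = 16.65 kHz.
16.65 kHz ≤ fs/2 = 17.325 kHz, appears at 16.65 kHz.
87.3 kHz mod fs = 18 kHz.
18 kHz > fs/2 = 17.325 kHz, folds to fs − 18 kHz = 16.65 kHz.
55.05 kHz mod fs = 20.4 kHz.
20.4 kHz > fs/2 = 17.325 kHz, folds to fs − 20.4 kHz = 14.25 kHz.
112.4 kHz mod fs = 8.45 kHz.
8.45 kHz ≤ fs/2 = 17.325 kHz, appears at 8.45 kHz.
Distinct values: {0.2 kHz, 8.45 kHz, 14.25 kHz, 16.65 kHz}.

0.2 kHz, 8.45 kHz, 14.25 kHz, 16.65 kHz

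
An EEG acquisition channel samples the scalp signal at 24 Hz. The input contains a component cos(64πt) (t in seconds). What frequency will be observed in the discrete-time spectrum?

ω = 64π rad/s → f = ω/(2π) = 32 Hz.
32 Hz mod fs = 8 Hz.
8 Hz ≤ fs/2 = 12 Hz, appears at 8 Hz.

8 Hz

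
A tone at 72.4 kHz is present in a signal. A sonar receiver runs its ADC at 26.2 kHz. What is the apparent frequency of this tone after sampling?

6.2 kHz

72.4 kHz mod fs = 20 kHz.
20 kHz > fs/2 = 13.1 kHz, folds to fs − 20 kHz = 6.2 kHz.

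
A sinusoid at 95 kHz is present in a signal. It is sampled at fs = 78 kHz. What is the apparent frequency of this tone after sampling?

17 kHz

95 kHz mod fs = 17 kHz.
17 kHz ≤ fs/2 = 39 kHz, appears at 17 kHz.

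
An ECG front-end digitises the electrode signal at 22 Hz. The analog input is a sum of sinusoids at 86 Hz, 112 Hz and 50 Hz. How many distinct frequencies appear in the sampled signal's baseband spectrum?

2

fs/2 = 11 Hz.
86 Hz mod fs = 20 Hz.
20 Hz > fs/2 = 11 Hz, folds to fs − 20 Hz = 2 Hz.
112 Hz mod fs = 2 Hz.
2 Hz ≤ fs/2 = 11 Hz, appears at 2 Hz.
50 Hz mod fs = 6 Hz.
6 Hz ≤ fs/2 = 11 Hz, appears at 6 Hz.
Distinct values: {2 Hz, 6 Hz} → 2.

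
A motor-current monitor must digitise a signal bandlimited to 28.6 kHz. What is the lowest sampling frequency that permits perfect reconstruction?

Nyquist rate = 2 × 28.6 kHz = 57.2 kHz.

57.2 kHz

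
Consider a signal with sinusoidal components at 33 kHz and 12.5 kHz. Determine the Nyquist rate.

Highest-frequency component: 33 kHz.
Nyquist rate = 2 × 33 kHz = 66 kHz.

66 kHz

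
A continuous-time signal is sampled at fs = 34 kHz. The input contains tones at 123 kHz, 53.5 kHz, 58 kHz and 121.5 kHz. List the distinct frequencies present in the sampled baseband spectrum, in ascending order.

fs/2 = 17 kHz.
123 kHz mod fs = 21 kHz.
21 kHz > fs/2 = 17 kHz, folds to fs − 21 kHz = 13 kHz.
53.5 kHz mod fs = 19.5 kHz.
19.5 kHz > fs/2 = 17 kHz, folds to fs − 19.5 kHz = 14.5 kHz.
58 kHz mod fs = 24 kHz.
24 kHz > fs/2 = 17 kHz, folds to fs − 24 kHz = 10 kHz.
121.5 kHz mod fs = 19.5 kHz.
19.5 kHz > fs/2 = 17 kHz, folds to fs − 19.5 kHz = 14.5 kHz.
Distinct values: {10 kHz, 13 kHz, 14.5 kHz}.

10 kHz, 13 kHz, 14.5 kHz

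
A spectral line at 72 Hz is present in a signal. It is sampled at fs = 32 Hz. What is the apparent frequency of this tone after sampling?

72 Hz mod fs = 8 Hz.
8 Hz ≤ fs/2 = 16 Hz, appears at 8 Hz.

8 Hz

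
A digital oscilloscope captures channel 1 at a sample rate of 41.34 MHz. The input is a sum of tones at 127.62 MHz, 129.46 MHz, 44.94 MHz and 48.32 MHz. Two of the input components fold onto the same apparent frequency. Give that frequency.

3.6 MHz

fs/2 = 20.67 MHz.
127.62 MHz mod fs = 3.6 MHz.
3.6 MHz ≤ fs/2 = 20.67 MHz, appears at 3.6 MHz.
129.46 MHz mod fs = 5.44 MHz.
5.44 MHz ≤ fs/2 = 20.67 MHz, appears at 5.44 MHz.
44.94 MHz mod fs = 3.6 MHz.
3.6 MHz ≤ fs/2 = 20.67 MHz, appears at 3.6 MHz.
48.32 MHz mod fs = 6.98 MHz.
6.98 MHz ≤ fs/2 = 20.67 MHz, appears at 6.98 MHz.
44.94 MHz and 127.62 MHz both map to 3.6 MHz.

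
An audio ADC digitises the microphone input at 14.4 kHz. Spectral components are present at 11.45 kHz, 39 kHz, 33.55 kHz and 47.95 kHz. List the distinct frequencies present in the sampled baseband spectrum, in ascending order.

fs/2 = 7.2 kHz.
11.45 kHz > fs/2 = 7.2 kHz, folds to fs − 11.45 kHz = 2.95 kHz.
39 kHz mod fs = 10.2 kHz.
10.2 kHz > fs/2 = 7.2 kHz, folds to fs − 10.2 kHz = 4.2 kHz.
33.55 kHz mod fs = 4.75 kHz.
4.75 kHz ≤ fs/2 = 7.2 kHz, appears at 4.75 kHz.
47.95 kHz mod fs = 4.75 kHz.
4.75 kHz ≤ fs/2 = 7.2 kHz, appears at 4.75 kHz.
Distinct values: {2.95 kHz, 4.2 kHz, 4.75 kHz}.

2.95 kHz, 4.2 kHz, 4.75 kHz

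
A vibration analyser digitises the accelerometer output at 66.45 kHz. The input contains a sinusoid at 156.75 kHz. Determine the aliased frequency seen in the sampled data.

23.85 kHz

156.75 kHz mod fs = 23.85 kHz.
23.85 kHz ≤ fs/2 = 33.225 kHz, appears at 23.85 kHz.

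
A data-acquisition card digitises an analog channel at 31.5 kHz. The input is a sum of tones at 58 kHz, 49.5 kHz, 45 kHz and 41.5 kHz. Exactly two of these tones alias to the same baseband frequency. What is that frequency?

fs/2 = 15.75 kHz.
58 kHz mod fs = 26.5 kHz.
26.5 kHz > fs/2 = 15.75 kHz, folds to fs − 26.5 kHz = 5 kHz.
49.5 kHz mod fs = 18 kHz.
18 kHz > fs/2 = 15.75 kHz, folds to fs − 18 kHz = 13.5 kHz.
45 kHz mod fs = 13.5 kHz.
13.5 kHz ≤ fs/2 = 15.75 kHz, appears at 13.5 kHz.
41.5 kHz mod fs = 10 kHz.
10 kHz ≤ fs/2 = 15.75 kHz, appears at 10 kHz.
45 kHz and 49.5 kHz both map to 13.5 kHz.

13.5 kHz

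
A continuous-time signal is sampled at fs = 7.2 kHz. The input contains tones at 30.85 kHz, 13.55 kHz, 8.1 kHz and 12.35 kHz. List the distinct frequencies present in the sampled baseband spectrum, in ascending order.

0.85 kHz, 0.9 kHz, 2.05 kHz

fs/2 = 3.6 kHz.
30.85 kHz mod fs = 2.05 kHz.
2.05 kHz ≤ fs/2 = 3.6 kHz, appears at 2.05 kHz.
13.55 kHz mod fs = 6.35 kHz.
6.35 kHz > fs/2 = 3.6 kHz, folds to fs − 6.35 kHz = 0.85 kHz.
8.1 kHz mod fs = 0.9 kHz.
0.9 kHz ≤ fs/2 = 3.6 kHz, appears at 0.9 kHz.
12.35 kHz mod fs = 5.15 kHz.
5.15 kHz > fs/2 = 3.6 kHz, folds to fs − 5.15 kHz = 2.05 kHz.
Distinct values: {0.85 kHz, 0.9 kHz, 2.05 kHz}.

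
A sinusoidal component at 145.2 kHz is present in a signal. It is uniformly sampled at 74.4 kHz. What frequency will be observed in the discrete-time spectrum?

145.2 kHz mod fs = 70.8 kHz.
70.8 kHz > fs/2 = 37.2 kHz, folds to fs − 70.8 kHz = 3.6 kHz.

3.6 kHz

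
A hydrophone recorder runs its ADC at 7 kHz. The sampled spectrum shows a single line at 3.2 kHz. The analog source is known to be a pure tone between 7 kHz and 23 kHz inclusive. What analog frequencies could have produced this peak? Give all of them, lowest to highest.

Frequencies that alias to 3.2 kHz are k·fs ± 3.2 kHz for integer k ≥ 0.
k=0: 3.2 kHz.
k=1: 3.8 kHz, 10.2 kHz.
k=2: 10.8 kHz, 17.2 kHz.
k=3: 17.8 kHz, 24.2 kHz.
k=4: 24.8 kHz, 31.2 kHz.
Within [7 kHz, 23 kHz]: 10.2 kHz, 10.8 kHz, 17.2 kHz, 17.8 kHz.

10.2 kHz, 10.8 kHz, 17.2 kHz, 17.8 kHz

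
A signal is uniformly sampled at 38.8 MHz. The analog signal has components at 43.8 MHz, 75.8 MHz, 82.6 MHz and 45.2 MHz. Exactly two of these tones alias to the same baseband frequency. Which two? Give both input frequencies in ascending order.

43.8 MHz, 82.6 MHz

fs/2 = 19.4 MHz.
43.8 MHz mod fs = 5 MHz.
5 MHz ≤ fs/2 = 19.4 MHz, appears at 5 MHz.
75.8 MHz mod fs = 37 MHz.
37 MHz > fs/2 = 19.4 MHz, folds to fs − 37 MHz = 1.8 MHz.
82.6 MHz mod fs = 5 MHz.
5 MHz ≤ fs/2 = 19.4 MHz, appears at 5 MHz.
45.2 MHz mod fs = 6.4 MHz.
6.4 MHz ≤ fs/2 = 19.4 MHz, appears at 6.4 MHz.
43.8 MHz and 82.6 MHz both map to 5 MHz.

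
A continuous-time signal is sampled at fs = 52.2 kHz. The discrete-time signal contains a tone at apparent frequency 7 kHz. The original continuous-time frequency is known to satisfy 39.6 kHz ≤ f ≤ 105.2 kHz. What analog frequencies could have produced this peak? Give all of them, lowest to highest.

45.2 kHz, 59.2 kHz, 97.4 kHz

Frequencies that alias to 7 kHz are k·fs ± 7 kHz for integer k ≥ 0.
k=0: 7 kHz.
k=1: 45.2 kHz, 59.2 kHz.
k=2: 97.4 kHz, 111.4 kHz.
k=3: 149.6 kHz, 163.6 kHz.
Within [39.6 kHz, 105.2 kHz]: 45.2 kHz, 59.2 kHz, 97.4 kHz.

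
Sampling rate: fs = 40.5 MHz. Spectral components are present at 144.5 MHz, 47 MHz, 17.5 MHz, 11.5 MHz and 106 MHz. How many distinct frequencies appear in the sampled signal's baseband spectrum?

fs/2 = 20.25 MHz.
144.5 MHz mod fs = 23 MHz.
23 MHz > fs/2 = 20.25 MHz, folds to fs − 23 MHz = 17.5 MHz.
47 MHz mod fs = 6.5 MHz.
6.5 MHz ≤ fs/2 = 20.25 MHz, appears at 6.5 MHz.
17.5 MHz ≤ fs/2 = 20.25 MHz, passes unchanged.
11.5 MHz ≤ fs/2 = 20.25 MHz, passes unchanged.
106 MHz mod fs = 25 MHz.
25 MHz > fs/2 = 20.25 MHz, folds to fs − 25 MHz = 15.5 MHz.
Distinct values: {6.5 MHz, 11.5 MHz, 15.5 MHz, 17.5 MHz} → 4.

4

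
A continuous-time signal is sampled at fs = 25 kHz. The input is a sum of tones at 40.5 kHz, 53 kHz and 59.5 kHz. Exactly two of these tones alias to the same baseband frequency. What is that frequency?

9.5 kHz

fs/2 = 12.5 kHz.
40.5 kHz mod fs = 15.5 kHz.
15.5 kHz > fs/2 = 12.5 kHz, folds to fs − 15.5 kHz = 9.5 kHz.
53 kHz mod fs = 3 kHz.
3 kHz ≤ fs/2 = 12.5 kHz, appears at 3 kHz.
59.5 kHz mod fs = 9.5 kHz.
9.5 kHz ≤ fs/2 = 12.5 kHz, appears at 9.5 kHz.
40.5 kHz and 59.5 kHz both map to 9.5 kHz.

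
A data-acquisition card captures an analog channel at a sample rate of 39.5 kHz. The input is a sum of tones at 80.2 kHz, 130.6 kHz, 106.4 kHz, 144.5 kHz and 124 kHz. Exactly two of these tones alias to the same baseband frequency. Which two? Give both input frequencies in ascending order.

106.4 kHz, 130.6 kHz

fs/2 = 19.75 kHz.
80.2 kHz mod fs = 1.2 kHz.
1.2 kHz ≤ fs/2 = 19.75 kHz, appears at 1.2 kHz.
130.6 kHz mod fs = 12.1 kHz.
12.1 kHz ≤ fs/2 = 19.75 kHz, appears at 12.1 kHz.
106.4 kHz mod fs = 27.4 kHz.
27.4 kHz > fs/2 = 19.75 kHz, folds to fs − 27.4 kHz = 12.1 kHz.
144.5 kHz mod fs = 26 kHz.
26 kHz > fs/2 = 19.75 kHz, folds to fs − 26 kHz = 13.5 kHz.
124 kHz mod fs = 5.5 kHz.
5.5 kHz ≤ fs/2 = 19.75 kHz, appears at 5.5 kHz.
106.4 kHz and 130.6 kHz both map to 12.1 kHz.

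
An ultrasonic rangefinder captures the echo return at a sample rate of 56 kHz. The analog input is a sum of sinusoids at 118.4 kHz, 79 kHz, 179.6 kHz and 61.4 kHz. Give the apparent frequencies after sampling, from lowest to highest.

5.4 kHz, 6.4 kHz, 11.6 kHz, 23 kHz

fs/2 = 28 kHz.
118.4 kHz mod fs = 6.4 kHz.
6.4 kHz ≤ fs/2 = 28 kHz, appears at 6.4 kHz.
79 kHz mod fs = 23 kHz.
23 kHz ≤ fs/2 = 28 kHz, appears at 23 kHz.
179.6 kHz mod fs = 11.6 kHz.
11.6 kHz ≤ fs/2 = 28 kHz, appears at 11.6 kHz.
61.4 kHz mod fs = 5.4 kHz.
5.4 kHz ≤ fs/2 = 28 kHz, appears at 5.4 kHz.
Distinct values: {5.4 kHz, 6.4 kHz, 11.6 kHz, 23 kHz}.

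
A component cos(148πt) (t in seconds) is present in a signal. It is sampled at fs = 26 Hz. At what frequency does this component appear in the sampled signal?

ω = 148π rad/s → f = ω/(2π) = 74 Hz.
74 Hz mod fs = 22 Hz.
22 Hz > fs/2 = 13 Hz, folds to fs − 22 Hz = 4 Hz.

4 Hz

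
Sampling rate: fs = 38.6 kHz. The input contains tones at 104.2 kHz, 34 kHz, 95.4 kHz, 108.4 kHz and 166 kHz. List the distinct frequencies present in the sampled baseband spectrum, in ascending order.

4.6 kHz, 7.4 kHz, 11.6 kHz, 18.2 kHz

fs/2 = 19.3 kHz.
104.2 kHz mod fs = 27 kHz.
27 kHz > fs/2 = 19.3 kHz, folds to fs − 27 kHz = 11.6 kHz.
34 kHz > fs/2 = 19.3 kHz, folds to fs − 34 kHz = 4.6 kHz.
95.4 kHz mod fs = 18.2 kHz.
18.2 kHz ≤ fs/2 = 19.3 kHz, appears at 18.2 kHz.
108.4 kHz mod fs = 31.2 kHz.
31.2 kHz > fs/2 = 19.3 kHz, folds to fs − 31.2 kHz = 7.4 kHz.
166 kHz mod fs = 11.6 kHz.
11.6 kHz ≤ fs/2 = 19.3 kHz, appears at 11.6 kHz.
Distinct values: {4.6 kHz, 7.4 kHz, 11.6 kHz, 18.2 kHz}.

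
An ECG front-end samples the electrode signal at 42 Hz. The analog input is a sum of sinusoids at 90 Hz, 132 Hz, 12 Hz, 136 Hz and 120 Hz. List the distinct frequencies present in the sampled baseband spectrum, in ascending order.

6 Hz, 10 Hz, 12 Hz

fs/2 = 21 Hz.
90 Hz mod fs = 6 Hz.
6 Hz ≤ fs/2 = 21 Hz, appears at 6 Hz.
132 Hz mod fs = 6 Hz.
6 Hz ≤ fs/2 = 21 Hz, appears at 6 Hz.
12 Hz ≤ fs/2 = 21 Hz, passes unchanged.
136 Hz mod fs = 10 Hz.
10 Hz ≤ fs/2 = 21 Hz, appears at 10 Hz.
120 Hz mod fs = 36 Hz.
36 Hz > fs/2 = 21 Hz, folds to fs − 36 Hz = 6 Hz.
Distinct values: {6 Hz, 10 Hz, 12 Hz}.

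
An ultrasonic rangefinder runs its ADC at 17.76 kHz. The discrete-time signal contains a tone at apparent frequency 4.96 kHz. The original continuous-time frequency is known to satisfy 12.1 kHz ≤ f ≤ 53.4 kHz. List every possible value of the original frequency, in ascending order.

Frequencies that alias to 4.96 kHz are k·fs ± 4.96 kHz for integer k ≥ 0.
k=0: 4.96 kHz.
k=1: 12.8 kHz, 22.72 kHz.
k=2: 30.56 kHz, 40.48 kHz.
k=3: 48.32 kHz, 58.24 kHz.
k=4: 66.08 kHz, 76 kHz.
Within [12.1 kHz, 53.4 kHz]: 12.8 kHz, 22.72 kHz, 30.56 kHz, 40.48 kHz, 48.32 kHz.

12.8 kHz, 22.72 kHz, 30.56 kHz, 40.48 kHz, 48.32 kHz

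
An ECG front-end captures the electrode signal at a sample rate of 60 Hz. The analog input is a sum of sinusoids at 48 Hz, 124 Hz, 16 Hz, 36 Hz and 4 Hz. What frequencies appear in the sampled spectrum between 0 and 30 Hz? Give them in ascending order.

fs/2 = 30 Hz.
48 Hz > fs/2 = 30 Hz, folds to fs − 48 Hz = 12 Hz.
124 Hz mod fs = 4 Hz.
4 Hz ≤ fs/2 = 30 Hz, appears at 4 Hz.
16 Hz ≤ fs/2 = 30 Hz, passes unchanged.
36 Hz > fs/2 = 30 Hz, folds to fs − 36 Hz = 24 Hz.
4 Hz ≤ fs/2 = 30 Hz, passes unchanged.
Distinct values: {4 Hz, 12 Hz, 16 Hz, 24 Hz}.

4 Hz, 12 Hz, 16 Hz, 24 Hz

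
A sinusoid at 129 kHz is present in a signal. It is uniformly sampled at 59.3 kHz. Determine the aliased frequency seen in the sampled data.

10.4 kHz

129 kHz mod fs = 10.4 kHz.
10.4 kHz ≤ fs/2 = 29.65 kHz, appears at 10.4 kHz.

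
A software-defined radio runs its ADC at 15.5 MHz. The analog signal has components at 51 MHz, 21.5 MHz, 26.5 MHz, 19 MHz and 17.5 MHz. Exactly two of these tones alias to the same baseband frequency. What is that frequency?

fs/2 = 7.75 MHz.
51 MHz mod fs = 4.5 MHz.
4.5 MHz ≤ fs/2 = 7.75 MHz, appears at 4.5 MHz.
21.5 MHz mod fs = 6 MHz.
6 MHz ≤ fs/2 = 7.75 MHz, appears at 6 MHz.
26.5 MHz mod fs = 11 MHz.
11 MHz > fs/2 = 7.75 MHz, folds to fs − 11 MHz = 4.5 MHz.
19 MHz mod fs = 3.5 MHz.
3.5 MHz ≤ fs/2 = 7.75 MHz, appears at 3.5 MHz.
17.5 MHz mod fs = 2 MHz.
2 MHz ≤ fs/2 = 7.75 MHz, appears at 2 MHz.
26.5 MHz and 51 MHz both map to 4.5 MHz.

4.5 MHz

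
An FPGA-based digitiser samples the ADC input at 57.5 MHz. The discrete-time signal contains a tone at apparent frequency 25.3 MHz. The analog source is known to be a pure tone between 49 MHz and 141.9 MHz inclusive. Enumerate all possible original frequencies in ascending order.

Frequencies that alias to 25.3 MHz are k·fs ± 25.3 MHz for integer k ≥ 0.
k=0: 25.3 MHz.
k=1: 32.2 MHz, 82.8 MHz.
k=2: 89.7 MHz, 140.3 MHz.
k=3: 147.2 MHz, 197.8 MHz.
Within [49 MHz, 141.9 MHz]: 82.8 MHz, 89.7 MHz, 140.3 MHz.

82.8 MHz, 89.7 MHz, 140.3 MHz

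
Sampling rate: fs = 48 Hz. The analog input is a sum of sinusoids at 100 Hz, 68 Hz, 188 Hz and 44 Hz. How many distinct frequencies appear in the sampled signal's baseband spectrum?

2

fs/2 = 24 Hz.
100 Hz mod fs = 4 Hz.
4 Hz ≤ fs/2 = 24 Hz, appears at 4 Hz.
68 Hz mod fs = 20 Hz.
20 Hz ≤ fs/2 = 24 Hz, appears at 20 Hz.
188 Hz mod fs = 44 Hz.
44 Hz > fs/2 = 24 Hz, folds to fs − 44 Hz = 4 Hz.
44 Hz > fs/2 = 24 Hz, folds to fs − 44 Hz = 4 Hz.
Distinct values: {4 Hz, 20 Hz} → 2.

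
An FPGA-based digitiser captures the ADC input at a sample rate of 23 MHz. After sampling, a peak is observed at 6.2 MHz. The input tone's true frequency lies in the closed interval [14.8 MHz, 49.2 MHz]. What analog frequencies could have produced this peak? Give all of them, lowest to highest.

16.8 MHz, 29.2 MHz, 39.8 MHz

Frequencies that alias to 6.2 MHz are k·fs ± 6.2 MHz for integer k ≥ 0.
k=0: 6.2 MHz.
k=1: 16.8 MHz, 29.2 MHz.
k=2: 39.8 MHz, 52.2 MHz.
k=3: 62.8 MHz, 75.2 MHz.
Within [14.8 MHz, 49.2 MHz]: 16.8 MHz, 29.2 MHz, 39.8 MHz.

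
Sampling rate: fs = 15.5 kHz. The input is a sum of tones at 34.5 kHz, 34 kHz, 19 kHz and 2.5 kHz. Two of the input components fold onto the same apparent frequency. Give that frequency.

3.5 kHz

fs/2 = 7.75 kHz.
34.5 kHz mod fs = 3.5 kHz.
3.5 kHz ≤ fs/2 = 7.75 kHz, appears at 3.5 kHz.
34 kHz mod fs = 3 kHz.
3 kHz ≤ fs/2 = 7.75 kHz, appears at 3 kHz.
19 kHz mod fs = 3.5 kHz.
3.5 kHz ≤ fs/2 = 7.75 kHz, appears at 3.5 kHz.
2.5 kHz ≤ fs/2 = 7.75 kHz, passes unchanged.
19 kHz and 34.5 kHz both map to 3.5 kHz.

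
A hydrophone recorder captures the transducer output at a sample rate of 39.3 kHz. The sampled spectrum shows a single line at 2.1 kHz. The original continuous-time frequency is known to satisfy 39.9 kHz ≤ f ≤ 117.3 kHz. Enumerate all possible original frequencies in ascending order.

Frequencies that alias to 2.1 kHz are k·fs ± 2.1 kHz for integer k ≥ 0.
k=0: 2.1 kHz.
k=1: 37.2 kHz, 41.4 kHz.
k=2: 76.5 kHz, 80.7 kHz.
k=3: 115.8 kHz, 120 kHz.
k=4: 155.1 kHz, 159.3 kHz.
Within [39.9 kHz, 117.3 kHz]: 41.4 kHz, 76.5 kHz, 80.7 kHz, 115.8 kHz.

41.4 kHz, 76.5 kHz, 80.7 kHz, 115.8 kHz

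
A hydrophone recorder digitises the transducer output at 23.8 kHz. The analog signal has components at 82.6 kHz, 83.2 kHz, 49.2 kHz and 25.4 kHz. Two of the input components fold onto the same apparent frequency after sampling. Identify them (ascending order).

25.4 kHz, 49.2 kHz

fs/2 = 11.9 kHz.
82.6 kHz mod fs = 11.2 kHz.
11.2 kHz ≤ fs/2 = 11.9 kHz, appears at 11.2 kHz.
83.2 kHz mod fs = 11.8 kHz.
11.8 kHz ≤ fs/2 = 11.9 kHz, appears at 11.8 kHz.
49.2 kHz mod fs = 1.6 kHz.
1.6 kHz ≤ fs/2 = 11.9 kHz, appears at 1.6 kHz.
25.4 kHz mod fs = 1.6 kHz.
1.6 kHz ≤ fs/2 = 11.9 kHz, appears at 1.6 kHz.
25.4 kHz and 49.2 kHz both map to 1.6 kHz.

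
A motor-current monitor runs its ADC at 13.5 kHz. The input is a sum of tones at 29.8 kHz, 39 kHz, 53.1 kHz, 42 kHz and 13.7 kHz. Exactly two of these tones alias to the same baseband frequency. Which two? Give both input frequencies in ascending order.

39 kHz, 42 kHz

fs/2 = 6.75 kHz.
29.8 kHz mod fs = 2.8 kHz.
2.8 kHz ≤ fs/2 = 6.75 kHz, appears at 2.8 kHz.
39 kHz mod fs = 12 kHz.
12 kHz > fs/2 = 6.75 kHz, folds to fs − 12 kHz = 1.5 kHz.
53.1 kHz mod fs = 12.6 kHz.
12.6 kHz > fs/2 = 6.75 kHz, folds to fs − 12.6 kHz = 0.9 kHz.
42 kHz mod fs = 1.5 kHz.
1.5 kHz ≤ fs/2 = 6.75 kHz, appears at 1.5 kHz.
13.7 kHz mod fs = 0.2 kHz.
0.2 kHz ≤ fs/2 = 6.75 kHz, appears at 0.2 kHz.
39 kHz and 42 kHz both map to 1.5 kHz.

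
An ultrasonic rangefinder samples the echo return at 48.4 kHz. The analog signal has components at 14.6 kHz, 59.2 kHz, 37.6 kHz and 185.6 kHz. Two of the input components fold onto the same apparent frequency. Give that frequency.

fs/2 = 24.2 kHz.
14.6 kHz ≤ fs/2 = 24.2 kHz, passes unchanged.
59.2 kHz mod fs = 10.8 kHz.
10.8 kHz ≤ fs/2 = 24.2 kHz, appears at 10.8 kHz.
37.6 kHz > fs/2 = 24.2 kHz, folds to fs − 37.6 kHz = 10.8 kHz.
185.6 kHz mod fs = 40.4 kHz.
40.4 kHz > fs/2 = 24.2 kHz, folds to fs − 40.4 kHz = 8 kHz.
37.6 kHz and 59.2 kHz both map to 10.8 kHz.

10.8 kHz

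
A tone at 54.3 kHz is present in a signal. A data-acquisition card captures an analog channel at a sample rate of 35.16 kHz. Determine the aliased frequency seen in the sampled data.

16.02 kHz

54.3 kHz mod fs = 19.14 kHz.
19.14 kHz > fs/2 = 17.58 kHz, folds to fs − 19.14 kHz = 16.02 kHz.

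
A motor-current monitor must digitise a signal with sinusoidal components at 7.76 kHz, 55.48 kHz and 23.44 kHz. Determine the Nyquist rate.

110.96 kHz

Highest-frequency component: 55.48 kHz.
Nyquist rate = 2 × 55.48 kHz = 110.96 kHz.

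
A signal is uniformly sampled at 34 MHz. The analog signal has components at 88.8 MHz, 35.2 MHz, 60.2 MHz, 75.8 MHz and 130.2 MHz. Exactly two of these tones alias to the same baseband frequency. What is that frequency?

fs/2 = 17 MHz.
88.8 MHz mod fs = 20.8 MHz.
20.8 MHz > fs/2 = 17 MHz, folds to fs − 20.8 MHz = 13.2 MHz.
35.2 MHz mod fs = 1.2 MHz.
1.2 MHz ≤ fs/2 = 17 MHz, appears at 1.2 MHz.
60.2 MHz mod fs = 26.2 MHz.
26.2 MHz > fs/2 = 17 MHz, folds to fs − 26.2 MHz = 7.8 MHz.
75.8 MHz mod fs = 7.8 MHz.
7.8 MHz ≤ fs/2 = 17 MHz, appears at 7.8 MHz.
130.2 MHz mod fs = 28.2 MHz.
28.2 MHz > fs/2 = 17 MHz, folds to fs − 28.2 MHz = 5.8 MHz.
60.2 MHz and 75.8 MHz both map to 7.8 MHz.

7.8 MHz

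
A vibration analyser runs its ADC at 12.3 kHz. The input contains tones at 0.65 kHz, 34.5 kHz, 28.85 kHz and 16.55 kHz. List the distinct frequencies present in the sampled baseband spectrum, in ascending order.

0.65 kHz, 2.4 kHz, 4.25 kHz

fs/2 = 6.15 kHz.
0.65 kHz ≤ fs/2 = 6.15 kHz, passes unchanged.
34.5 kHz mod fs = 9.9 kHz.
9.9 kHz > fs/2 = 6.15 kHz, folds to fs − 9.9 kHz = 2.4 kHz.
28.85 kHz mod fs = 4.25 kHz.
4.25 kHz ≤ fs/2 = 6.15 kHz, appears at 4.25 kHz.
16.55 kHz mod fs = 4.25 kHz.
4.25 kHz ≤ fs/2 = 6.15 kHz, appears at 4.25 kHz.
Distinct values: {0.65 kHz, 2.4 kHz, 4.25 kHz}.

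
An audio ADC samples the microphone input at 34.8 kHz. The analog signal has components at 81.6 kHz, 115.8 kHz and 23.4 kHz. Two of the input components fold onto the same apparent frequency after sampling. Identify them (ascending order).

fs/2 = 17.4 kHz.
81.6 kHz mod fs = 12 kHz.
12 kHz ≤ fs/2 = 17.4 kHz, appears at 12 kHz.
115.8 kHz mod fs = 11.4 kHz.
11.4 kHz ≤ fs/2 = 17.4 kHz, appears at 11.4 kHz.
23.4 kHz > fs/2 = 17.4 kHz, folds to fs − 23.4 kHz = 11.4 kHz.
23.4 kHz and 115.8 kHz both map to 11.4 kHz.

23.4 kHz, 115.8 kHz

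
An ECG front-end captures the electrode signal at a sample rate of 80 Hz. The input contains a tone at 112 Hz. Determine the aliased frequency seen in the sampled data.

32 Hz

112 Hz mod fs = 32 Hz.
32 Hz ≤ fs/2 = 40 Hz, appears at 32 Hz.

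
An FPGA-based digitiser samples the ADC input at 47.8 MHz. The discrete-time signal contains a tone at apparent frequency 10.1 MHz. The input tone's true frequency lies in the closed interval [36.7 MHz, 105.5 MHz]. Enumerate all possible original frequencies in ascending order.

Frequencies that alias to 10.1 MHz are k·fs ± 10.1 MHz for integer k ≥ 0.
k=0: 10.1 MHz.
k=1: 37.7 MHz, 57.9 MHz.
k=2: 85.5 MHz, 105.7 MHz.
k=3: 133.3 MHz, 153.5 MHz.
Within [36.7 MHz, 105.5 MHz]: 37.7 MHz, 57.9 MHz, 85.5 MHz.

37.7 MHz, 57.9 MHz, 85.5 MHz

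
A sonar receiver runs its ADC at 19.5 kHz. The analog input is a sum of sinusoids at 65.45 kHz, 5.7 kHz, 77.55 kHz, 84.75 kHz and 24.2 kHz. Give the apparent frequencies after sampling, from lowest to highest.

0.45 kHz, 4.7 kHz, 5.7 kHz, 6.75 kHz, 6.95 kHz

fs/2 = 9.75 kHz.
65.45 kHz mod fs = 6.95 kHz.
6.95 kHz ≤ fs/2 = 9.75 kHz, appears at 6.95 kHz.
5.7 kHz ≤ fs/2 = 9.75 kHz, passes unchanged.
77.55 kHz mod fs = 19.05 kHz.
19.05 kHz > fs/2 = 9.75 kHz, folds to fs − 19.05 kHz = 0.45 kHz.
84.75 kHz mod fs = 6.75 kHz.
6.75 kHz ≤ fs/2 = 9.75 kHz, appears at 6.75 kHz.
24.2 kHz mod fs = 4.7 kHz.
4.7 kHz ≤ fs/2 = 9.75 kHz, appears at 4.7 kHz.
Distinct values: {0.45 kHz, 4.7 kHz, 5.7 kHz, 6.75 kHz, 6.95 kHz}.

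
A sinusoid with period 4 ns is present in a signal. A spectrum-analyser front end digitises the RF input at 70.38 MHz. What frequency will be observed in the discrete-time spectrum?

T = 4 ns → f = 1/T = 250 MHz.
250 MHz mod fs = 38.86 MHz.
38.86 MHz > fs/2 = 35.19 MHz, folds to fs − 38.86 MHz = 31.52 MHz.

31.52 MHz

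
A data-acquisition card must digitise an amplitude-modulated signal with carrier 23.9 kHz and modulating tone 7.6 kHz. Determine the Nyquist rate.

AM sidebands sit at fc ± fm = 16.3 kHz and 31.5 kHz.
Highest-frequency component: 31.5 kHz.
Nyquist rate = 2 × 31.5 kHz = 63 kHz.

63 kHz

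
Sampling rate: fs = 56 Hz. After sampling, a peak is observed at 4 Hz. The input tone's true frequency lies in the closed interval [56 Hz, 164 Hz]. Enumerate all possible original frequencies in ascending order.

60 Hz, 108 Hz, 116 Hz, 164 Hz

Frequencies that alias to 4 Hz are k·fs ± 4 Hz for integer k ≥ 0.
k=0: 4 Hz.
k=1: 52 Hz, 60 Hz.
k=2: 108 Hz, 116 Hz.
k=3: 164 Hz, 172 Hz.
k=4: 220 Hz, 228 Hz.
Within [56 Hz, 164 Hz]: 60 Hz, 108 Hz, 116 Hz, 164 Hz.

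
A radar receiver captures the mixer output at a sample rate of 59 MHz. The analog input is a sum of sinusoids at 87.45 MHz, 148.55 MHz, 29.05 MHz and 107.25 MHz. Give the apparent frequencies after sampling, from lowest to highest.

10.75 MHz, 28.45 MHz, 29.05 MHz

fs/2 = 29.5 MHz.
87.45 MHz mod fs = 28.45 MHz.
28.45 MHz ≤ fs/2 = 29.5 MHz, appears at 28.45 MHz.
148.55 MHz mod fs = 30.55 MHz.
30.55 MHz > fs/2 = 29.5 MHz, folds to fs − 30.55 MHz = 28.45 MHz.
29.05 MHz ≤ fs/2 = 29.5 MHz, passes unchanged.
107.25 MHz mod fs = 48.25 MHz.
48.25 MHz > fs/2 = 29.5 MHz, folds to fs − 48.25 MHz = 10.75 MHz.
Distinct values: {10.75 MHz, 28.45 MHz, 29.05 MHz}.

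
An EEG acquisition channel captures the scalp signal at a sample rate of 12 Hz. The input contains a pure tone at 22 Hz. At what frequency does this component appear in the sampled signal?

22 Hz mod fs = 10 Hz.
10 Hz > fs/2 = 6 Hz, folds to fs − 10 Hz = 2 Hz.

2 Hz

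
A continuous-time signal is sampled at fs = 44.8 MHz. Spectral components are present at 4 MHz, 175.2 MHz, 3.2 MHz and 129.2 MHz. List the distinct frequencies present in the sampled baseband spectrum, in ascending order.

fs/2 = 22.4 MHz.
4 MHz ≤ fs/2 = 22.4 MHz, passes unchanged.
175.2 MHz mod fs = 40.8 MHz.
40.8 MHz > fs/2 = 22.4 MHz, folds to fs − 40.8 MHz = 4 MHz.
3.2 MHz ≤ fs/2 = 22.4 MHz, passes unchanged.
129.2 MHz mod fs = 39.6 MHz.
39.6 MHz > fs/2 = 22.4 MHz, folds to fs − 39.6 MHz = 5.2 MHz.
Distinct values: {3.2 MHz, 4 MHz, 5.2 MHz}.

3.2 MHz, 4 MHz, 5.2 MHz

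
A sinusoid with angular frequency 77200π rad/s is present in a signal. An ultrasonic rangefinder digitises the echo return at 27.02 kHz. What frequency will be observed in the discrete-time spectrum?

11.58 kHz

ω = 77200π rad/s → f = ω/(2π) = 38600 Hz = 38.6 kHz.
38.6 kHz mod fs = 11.58 kHz.
11.58 kHz ≤ fs/2 = 13.51 kHz, appears at 11.58 kHz.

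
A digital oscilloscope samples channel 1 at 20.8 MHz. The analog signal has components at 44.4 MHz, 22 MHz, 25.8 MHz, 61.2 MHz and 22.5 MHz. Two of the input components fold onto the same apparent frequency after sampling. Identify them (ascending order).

fs/2 = 10.4 MHz.
44.4 MHz mod fs = 2.8 MHz.
2.8 MHz ≤ fs/2 = 10.4 MHz, appears at 2.8 MHz.
22 MHz mod fs = 1.2 MHz.
1.2 MHz ≤ fs/2 = 10.4 MHz, appears at 1.2 MHz.
25.8 MHz mod fs = 5 MHz.
5 MHz ≤ fs/2 = 10.4 MHz, appears at 5 MHz.
61.2 MHz mod fs = 19.6 MHz.
19.6 MHz > fs/2 = 10.4 MHz, folds to fs − 19.6 MHz = 1.2 MHz.
22.5 MHz mod fs = 1.7 MHz.
1.7 MHz ≤ fs/2 = 10.4 MHz, appears at 1.7 MHz.
22 MHz and 61.2 MHz both map to 1.2 MHz.

22 MHz, 61.2 MHz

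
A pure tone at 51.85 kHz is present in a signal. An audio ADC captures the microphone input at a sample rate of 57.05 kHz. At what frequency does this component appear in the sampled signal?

51.85 kHz > fs/2 = 28.525 kHz, folds to fs − 51.85 kHz = 5.2 kHz.

5.2 kHz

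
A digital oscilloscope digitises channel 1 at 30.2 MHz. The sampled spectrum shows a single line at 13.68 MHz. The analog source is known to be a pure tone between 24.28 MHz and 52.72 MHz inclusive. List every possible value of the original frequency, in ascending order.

43.88 MHz, 46.72 MHz

Frequencies that alias to 13.68 MHz are k·fs ± 13.68 MHz for integer k ≥ 0.
k=0: 13.68 MHz.
k=1: 16.52 MHz, 43.88 MHz.
k=2: 46.72 MHz, 74.08 MHz.
k=3: 76.92 MHz, 104.28 MHz.
Within [24.28 MHz, 52.72 MHz]: 43.88 MHz, 46.72 MHz.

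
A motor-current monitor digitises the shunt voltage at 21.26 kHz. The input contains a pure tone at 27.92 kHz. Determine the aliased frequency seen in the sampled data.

6.66 kHz

27.92 kHz mod fs = 6.66 kHz.
6.66 kHz ≤ fs/2 = 10.63 kHz, appears at 6.66 kHz.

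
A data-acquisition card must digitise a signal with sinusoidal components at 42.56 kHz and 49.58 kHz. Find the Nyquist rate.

Highest-frequency component: 49.58 kHz.
Nyquist rate = 2 × 49.58 kHz = 99.16 kHz.

99.16 kHz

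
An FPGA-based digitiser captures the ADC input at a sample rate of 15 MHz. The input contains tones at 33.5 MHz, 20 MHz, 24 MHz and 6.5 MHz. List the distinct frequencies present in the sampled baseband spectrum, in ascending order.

fs/2 = 7.5 MHz.
33.5 MHz mod fs = 3.5 MHz.
3.5 MHz ≤ fs/2 = 7.5 MHz, appears at 3.5 MHz.
20 MHz mod fs = 5 MHz.
5 MHz ≤ fs/2 = 7.5 MHz, appears at 5 MHz.
24 MHz mod fs = 9 MHz.
9 MHz > fs/2 = 7.5 MHz, folds to fs − 9 MHz = 6 MHz.
6.5 MHz ≤ fs/2 = 7.5 MHz, passes unchanged.
Distinct values: {3.5 MHz, 5 MHz, 6 MHz, 6.5 MHz}.

3.5 MHz, 5 MHz, 6 MHz, 6.5 MHz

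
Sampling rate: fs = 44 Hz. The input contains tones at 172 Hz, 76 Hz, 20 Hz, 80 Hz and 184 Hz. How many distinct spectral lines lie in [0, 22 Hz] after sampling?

fs/2 = 22 Hz.
172 Hz mod fs = 40 Hz.
40 Hz > fs/2 = 22 Hz, folds to fs − 40 Hz = 4 Hz.
76 Hz mod fs = 32 Hz.
32 Hz > fs/2 = 22 Hz, folds to fs − 32 Hz = 12 Hz.
20 Hz ≤ fs/2 = 22 Hz, passes unchanged.
80 Hz mod fs = 36 Hz.
36 Hz > fs/2 = 22 Hz, folds to fs − 36 Hz = 8 Hz.
184 Hz mod fs = 8 Hz.
8 Hz ≤ fs/2 = 22 Hz, appears at 8 Hz.
Distinct values: {4 Hz, 8 Hz, 12 Hz, 20 Hz} → 4.

4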